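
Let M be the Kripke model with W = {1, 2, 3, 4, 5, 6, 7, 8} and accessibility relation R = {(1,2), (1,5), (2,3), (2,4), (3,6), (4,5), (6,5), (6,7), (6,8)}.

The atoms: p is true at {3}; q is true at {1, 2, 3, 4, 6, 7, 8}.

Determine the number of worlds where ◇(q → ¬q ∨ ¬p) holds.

5

1: successors {2, 5}; q → ¬q ∨ ¬p there: 2:T, 5:T. ✓
2: successors {3, 4}; q → ¬q ∨ ¬p there: 3:F, 4:T. ✓
3: successors {6}; q → ¬q ∨ ¬p there: 6:T. ✓
4: successors {5}; q → ¬q ∨ ¬p there: 5:T. ✓
5: no successors, so ◇(q → ¬q ∨ ¬p) fails. ✗
6: successors {5, 7, 8}; q → ¬q ∨ ¬p there: 5:T, 7:T, 8:T. ✓
7: no successors, so ◇(q → ¬q ∨ ¬p) fails. ✗
8: no successors, so ◇(q → ¬q ∨ ¬p) fails. ✗
Satisfying worlds: {1, 2, 3, 4, 6}.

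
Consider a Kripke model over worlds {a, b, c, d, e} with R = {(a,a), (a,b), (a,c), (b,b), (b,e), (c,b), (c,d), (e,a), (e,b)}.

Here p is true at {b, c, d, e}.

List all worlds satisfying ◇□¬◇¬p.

a: successors {a, b, c}; □¬◇¬p there: a:F, b:F, c:T. ✓
b: successors {b, e}; □¬◇¬p there: b:F, e:F. ✗
c: successors {b, d}; □¬◇¬p there: b:F, d:T. ✓
d: no successors, so ◇□¬◇¬p fails. ✗
e: successors {a, b}; □¬◇¬p there: a:F, b:F. ✗

{a, c}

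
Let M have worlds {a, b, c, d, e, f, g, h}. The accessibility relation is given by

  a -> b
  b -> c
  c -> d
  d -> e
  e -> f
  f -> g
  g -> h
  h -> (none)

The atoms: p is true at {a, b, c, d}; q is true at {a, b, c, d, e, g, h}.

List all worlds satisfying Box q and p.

a: Box q is T, p is T. ✓
b: Box q is T, p is T. ✓
c: Box q is T, p is T. ✓
d: Box q is T, p is T. ✓
e: Box q is F, p is F. ✗
f: Box q is T, p is F. ✗
g: Box q is T, p is F. ✗
h: Box q is T, p is F. ✗

{a, b, c, d}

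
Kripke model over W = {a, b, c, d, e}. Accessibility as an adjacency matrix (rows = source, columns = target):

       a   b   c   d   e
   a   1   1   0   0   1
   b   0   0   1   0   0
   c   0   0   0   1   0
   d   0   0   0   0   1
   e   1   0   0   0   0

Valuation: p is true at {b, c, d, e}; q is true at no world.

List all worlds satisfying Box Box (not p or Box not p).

{c, d}

a: successors {a, b, e}; Box (not p or Box not p) there: a:F, b:F, e:T. ✗
b: successors {c}; Box (not p or Box not p) there: c:F. ✗
c: successors {d}; Box (not p or Box not p) there: d:T. ✓
d: successors {e}; Box (not p or Box not p) there: e:T. ✓
e: successors {a}; Box (not p or Box not p) there: a:F. ✗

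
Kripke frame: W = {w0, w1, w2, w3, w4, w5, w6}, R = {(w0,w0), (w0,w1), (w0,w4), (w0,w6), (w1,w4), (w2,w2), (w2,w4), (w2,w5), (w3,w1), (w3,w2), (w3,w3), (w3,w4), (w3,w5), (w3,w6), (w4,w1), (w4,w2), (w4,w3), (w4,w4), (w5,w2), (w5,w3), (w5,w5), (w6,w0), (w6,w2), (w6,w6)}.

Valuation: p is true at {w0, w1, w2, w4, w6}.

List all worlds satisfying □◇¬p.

w0: successors {w0, w1, w4, w6}; ◇¬p there: w0:F, w1:F, w4:T, w6:F. ✗
w1: successors {w4}; ◇¬p there: w4:T. ✓
w2: successors {w2, w4, w5}; ◇¬p there: w2:T, w4:T, w5:T. ✓
w3: successors {w1, w2, w3, w4, w5, w6}; ◇¬p there: w1:F, w2:T, w3:T, w4:T, w5:T, w6:F. ✗
w4: successors {w1, w2, w3, w4}; ◇¬p there: w1:F, w2:T, w3:T, w4:T. ✗
w5: successors {w2, w3, w5}; ◇¬p there: w2:T, w3:T, w5:T. ✓
w6: successors {w0, w2, w6}; ◇¬p there: w0:F, w2:T, w6:F. ✗

{w1, w2, w5}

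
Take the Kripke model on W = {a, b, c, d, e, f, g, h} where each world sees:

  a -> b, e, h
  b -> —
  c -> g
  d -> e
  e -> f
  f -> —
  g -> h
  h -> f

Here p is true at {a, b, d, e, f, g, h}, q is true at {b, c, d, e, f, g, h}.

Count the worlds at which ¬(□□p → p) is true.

1

a: □□p → p is T. ✗
b: □□p → p is T. ✗
c: □□p → p is F. ✓
d: □□p → p is T. ✗
e: □□p → p is T. ✗
f: □□p → p is T. ✗
g: □□p → p is T. ✗
h: □□p → p is T. ✗
Satisfying worlds: {c}.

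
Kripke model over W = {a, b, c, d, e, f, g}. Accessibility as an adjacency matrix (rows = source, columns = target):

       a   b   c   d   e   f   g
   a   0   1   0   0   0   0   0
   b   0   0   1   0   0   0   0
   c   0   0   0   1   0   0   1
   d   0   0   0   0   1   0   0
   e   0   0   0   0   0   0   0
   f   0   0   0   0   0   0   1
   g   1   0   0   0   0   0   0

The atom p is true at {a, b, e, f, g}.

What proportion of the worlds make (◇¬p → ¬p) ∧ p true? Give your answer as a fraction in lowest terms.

4/7

a: ◇¬p → ¬p is T, p is T. ✓
b: ◇¬p → ¬p is F, p is T. ✗
c: ◇¬p → ¬p is T, p is F. ✗
d: ◇¬p → ¬p is T, p is F. ✗
e: ◇¬p → ¬p is T, p is T. ✓
f: ◇¬p → ¬p is T, p is T. ✓
g: ◇¬p → ¬p is T, p is T. ✓
That's 4 of 7 worlds, so 4/7.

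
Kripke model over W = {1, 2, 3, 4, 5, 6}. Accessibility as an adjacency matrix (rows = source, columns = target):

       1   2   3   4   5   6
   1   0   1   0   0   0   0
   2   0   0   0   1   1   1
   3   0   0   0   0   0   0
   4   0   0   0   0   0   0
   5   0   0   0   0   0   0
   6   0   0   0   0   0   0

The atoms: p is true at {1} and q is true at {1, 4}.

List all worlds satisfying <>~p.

{1, 2}

1: successors {2}; ~p there: 2:T. ✓
2: successors {4, 5, 6}; ~p there: 4:T, 5:T, 6:T. ✓
3: no successors, so <>~p fails. ✗
4: no successors, so <>~p fails. ✗
5: no successors, so <>~p fails. ✗
6: no successors, so <>~p fails. ✗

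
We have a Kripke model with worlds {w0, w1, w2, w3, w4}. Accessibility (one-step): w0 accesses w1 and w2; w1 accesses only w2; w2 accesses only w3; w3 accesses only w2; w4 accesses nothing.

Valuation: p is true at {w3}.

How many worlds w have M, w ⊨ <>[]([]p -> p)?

3

w0: successors {w1, w2}; []([]p -> p) there: w1:F, w2:T. ✓
w1: successors {w2}; []([]p -> p) there: w2:T. ✓
w2: successors {w3}; []([]p -> p) there: w3:F. ✗
w3: successors {w2}; []([]p -> p) there: w2:T. ✓
w4: no successors, so <>[]([]p -> p) fails. ✗
Satisfying worlds: {w0, w1, w3}.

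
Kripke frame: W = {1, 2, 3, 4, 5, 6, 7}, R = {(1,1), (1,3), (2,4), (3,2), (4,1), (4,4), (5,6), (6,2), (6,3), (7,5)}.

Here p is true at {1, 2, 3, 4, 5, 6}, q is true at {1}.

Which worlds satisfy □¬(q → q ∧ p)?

∅

1: successors {1, 3}; ¬(q → q ∧ p) there: 1:F, 3:F. ✗
2: successors {4}; ¬(q → q ∧ p) there: 4:F. ✗
3: successors {2}; ¬(q → q ∧ p) there: 2:F. ✗
4: successors {1, 4}; ¬(q → q ∧ p) there: 1:F, 4:F. ✗
5: successors {6}; ¬(q → q ∧ p) there: 6:F. ✗
6: successors {2, 3}; ¬(q → q ∧ p) there: 2:F, 3:F. ✗
7: successors {5}; ¬(q → q ∧ p) there: 5:F. ✗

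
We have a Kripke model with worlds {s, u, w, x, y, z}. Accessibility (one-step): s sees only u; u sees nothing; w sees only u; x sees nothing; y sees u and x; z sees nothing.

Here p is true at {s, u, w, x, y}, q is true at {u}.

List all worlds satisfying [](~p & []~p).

s: successors {u}; ~p & []~p there: u:F. ✗
u: no successors, so [](~p & []~p) holds vacuously. ✓
w: successors {u}; ~p & []~p there: u:F. ✗
x: no successors, so [](~p & []~p) holds vacuously. ✓
y: successors {u, x}; ~p & []~p there: u:F, x:F. ✗
z: no successors, so [](~p & []~p) holds vacuously. ✓

{u, x, z}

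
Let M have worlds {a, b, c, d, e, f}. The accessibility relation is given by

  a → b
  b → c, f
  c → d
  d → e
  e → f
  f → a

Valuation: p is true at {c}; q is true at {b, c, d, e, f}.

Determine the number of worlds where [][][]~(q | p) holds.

a: successors {b}; [][]~(q | p) there: b:F. ✗
b: successors {c, f}; [][]~(q | p) there: c:F, f:F. ✗
c: successors {d}; [][]~(q | p) there: d:F. ✗
d: successors {e}; [][]~(q | p) there: e:T. ✓
e: successors {f}; [][]~(q | p) there: f:F. ✗
f: successors {a}; [][]~(q | p) there: a:F. ✗
Satisfying worlds: {d}.

1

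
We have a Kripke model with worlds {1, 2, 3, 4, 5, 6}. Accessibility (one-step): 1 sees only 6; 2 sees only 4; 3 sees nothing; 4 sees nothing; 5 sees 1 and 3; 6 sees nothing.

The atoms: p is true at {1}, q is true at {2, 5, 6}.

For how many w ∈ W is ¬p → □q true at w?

1: ¬p is F, □q is T. ✓
2: ¬p is T, □q is F. ✗
3: ¬p is T, □q is T. ✓
4: ¬p is T, □q is T. ✓
5: ¬p is T, □q is F. ✗
6: ¬p is T, □q is T. ✓
Satisfying worlds: {1, 3, 4, 6}.

4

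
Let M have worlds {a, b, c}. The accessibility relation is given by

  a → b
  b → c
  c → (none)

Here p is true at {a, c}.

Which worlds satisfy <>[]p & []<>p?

a: <>[]p is T, []<>p is T. ✓
b: <>[]p is T, []<>p is F. ✗
c: <>[]p is F, []<>p is T. ✗

{a}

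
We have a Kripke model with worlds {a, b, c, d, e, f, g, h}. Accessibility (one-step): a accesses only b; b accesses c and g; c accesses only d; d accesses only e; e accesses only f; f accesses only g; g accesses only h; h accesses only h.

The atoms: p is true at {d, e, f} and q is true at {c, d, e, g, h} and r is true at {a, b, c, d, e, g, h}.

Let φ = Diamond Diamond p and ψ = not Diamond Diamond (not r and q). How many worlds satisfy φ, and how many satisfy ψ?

3 and 8

For Diamond Diamond p:
a: successors {b}; Diamond p there: b:F. ✗
b: successors {c, g}; Diamond p there: c:T, g:F. ✓
c: successors {d}; Diamond p there: d:T. ✓
d: successors {e}; Diamond p there: e:T. ✓
e: successors {f}; Diamond p there: f:F. ✗
f: successors {g}; Diamond p there: g:F. ✗
g: successors {h}; Diamond p there: h:F. ✗
h: successors {h}; Diamond p there: h:F. ✗
— 3 worlds.
For not Diamond Diamond (not r and q):
a: Diamond Diamond (not r and q) is F. ✓
b: Diamond Diamond (not r and q) is F. ✓
c: Diamond Diamond (not r and q) is F. ✓
d: Diamond Diamond (not r and q) is F. ✓
e: Diamond Diamond (not r and q) is F. ✓
f: Diamond Diamond (not r and q) is F. ✓
g: Diamond Diamond (not r and q) is F. ✓
h: Diamond Diamond (not r and q) is F. ✓
— 8 worlds.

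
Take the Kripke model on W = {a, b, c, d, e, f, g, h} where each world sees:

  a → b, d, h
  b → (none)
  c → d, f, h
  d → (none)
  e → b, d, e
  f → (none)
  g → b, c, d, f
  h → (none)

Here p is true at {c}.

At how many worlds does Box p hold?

a: successors {b, d, h}; p there: b:F, d:F, h:F. ✗
b: no successors, so Box p holds vacuously. ✓
c: successors {d, f, h}; p there: d:F, f:F, h:F. ✗
d: no successors, so Box p holds vacuously. ✓
e: successors {b, d, e}; p there: b:F, d:F, e:F. ✗
f: no successors, so Box p holds vacuously. ✓
g: successors {b, c, d, f}; p there: b:F, c:T, d:F, f:F. ✗
h: no successors, so Box p holds vacuously. ✓
Satisfying worlds: {b, d, f, h}.

4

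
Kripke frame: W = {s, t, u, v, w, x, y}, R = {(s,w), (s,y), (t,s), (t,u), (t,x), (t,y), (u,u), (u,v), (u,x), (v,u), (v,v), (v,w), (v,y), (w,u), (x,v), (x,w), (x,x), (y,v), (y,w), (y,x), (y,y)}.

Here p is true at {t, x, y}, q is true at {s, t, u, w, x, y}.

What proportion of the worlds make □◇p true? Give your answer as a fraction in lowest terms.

s: successors {w, y}; ◇p there: w:F, y:T. ✗
t: successors {s, u, x, y}; ◇p there: s:T, u:T, x:T, y:T. ✓
u: successors {u, v, x}; ◇p there: u:T, v:T, x:T. ✓
v: successors {u, v, w, y}; ◇p there: u:T, v:T, w:F, y:T. ✗
w: successors {u}; ◇p there: u:T. ✓
x: successors {v, w, x}; ◇p there: v:T, w:F, x:T. ✗
y: successors {v, w, x, y}; ◇p there: v:T, w:F, x:T, y:T. ✗
That's 3 of 7 worlds, so 3/7.

3/7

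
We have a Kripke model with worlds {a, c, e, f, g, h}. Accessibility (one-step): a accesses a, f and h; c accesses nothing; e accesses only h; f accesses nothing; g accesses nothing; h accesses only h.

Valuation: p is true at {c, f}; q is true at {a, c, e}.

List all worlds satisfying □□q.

{c, f, g}

a: successors {a, f, h}; □q there: a:F, f:T, h:F. ✗
c: no successors, so □□q holds vacuously. ✓
e: successors {h}; □q there: h:F. ✗
f: no successors, so □□q holds vacuously. ✓
g: no successors, so □□q holds vacuously. ✓
h: successors {h}; □q there: h:F. ✗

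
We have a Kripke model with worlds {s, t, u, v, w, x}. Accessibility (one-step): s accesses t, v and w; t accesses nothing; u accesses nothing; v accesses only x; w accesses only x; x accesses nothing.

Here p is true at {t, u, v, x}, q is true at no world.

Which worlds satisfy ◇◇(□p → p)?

{s}

s: successors {t, v, w}; ◇(□p → p) there: t:F, v:T, w:T. ✓
t: no successors, so ◇◇(□p → p) fails. ✗
u: no successors, so ◇◇(□p → p) fails. ✗
v: successors {x}; ◇(□p → p) there: x:F. ✗
w: successors {x}; ◇(□p → p) there: x:F. ✗
x: no successors, so ◇◇(□p → p) fails. ✗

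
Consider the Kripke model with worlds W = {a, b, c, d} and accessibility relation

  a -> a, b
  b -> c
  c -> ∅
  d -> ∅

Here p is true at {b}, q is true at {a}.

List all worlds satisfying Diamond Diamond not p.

{a}

a: successors {a, b}; Diamond not p there: a:T, b:T. ✓
b: successors {c}; Diamond not p there: c:F. ✗
c: no successors, so Diamond Diamond not p fails. ✗
d: no successors, so Diamond Diamond not p fails. ✗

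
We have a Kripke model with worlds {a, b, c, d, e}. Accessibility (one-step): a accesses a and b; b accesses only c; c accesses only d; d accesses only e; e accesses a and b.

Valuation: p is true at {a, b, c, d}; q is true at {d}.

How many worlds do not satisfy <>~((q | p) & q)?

1

a: successors {a, b}; ~((q | p) & q) there: a:T, b:T. ✓
b: successors {c}; ~((q | p) & q) there: c:T. ✓
c: successors {d}; ~((q | p) & q) there: d:F. ✗
d: successors {e}; ~((q | p) & q) there: e:T. ✓
e: successors {a, b}; ~((q | p) & q) there: a:T, b:T. ✓
Satisfying worlds: {a, b, d, e}.
So <>~((q | p) & q) fails at the other 1 world.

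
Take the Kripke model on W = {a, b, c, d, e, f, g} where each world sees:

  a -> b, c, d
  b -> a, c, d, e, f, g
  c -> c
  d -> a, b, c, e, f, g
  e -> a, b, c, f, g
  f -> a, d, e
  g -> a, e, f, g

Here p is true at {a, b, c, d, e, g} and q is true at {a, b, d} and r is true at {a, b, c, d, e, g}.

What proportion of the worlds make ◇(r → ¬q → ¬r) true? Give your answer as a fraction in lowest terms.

6/7

a: successors {b, c, d}; r → ¬q → ¬r there: b:T, c:F, d:T. ✓
b: successors {a, c, d, e, f, g}; r → ¬q → ¬r there: a:T, c:F, d:T, e:F, f:T, g:F. ✓
c: successors {c}; r → ¬q → ¬r there: c:F. ✗
d: successors {a, b, c, e, f, g}; r → ¬q → ¬r there: a:T, b:T, c:F, e:F, f:T, g:F. ✓
e: successors {a, b, c, f, g}; r → ¬q → ¬r there: a:T, b:T, c:F, f:T, g:F. ✓
f: successors {a, d, e}; r → ¬q → ¬r there: a:T, d:T, e:F. ✓
g: successors {a, e, f, g}; r → ¬q → ¬r there: a:T, e:F, f:T, g:F. ✓
That's 6 of 7 worlds, so 6/7.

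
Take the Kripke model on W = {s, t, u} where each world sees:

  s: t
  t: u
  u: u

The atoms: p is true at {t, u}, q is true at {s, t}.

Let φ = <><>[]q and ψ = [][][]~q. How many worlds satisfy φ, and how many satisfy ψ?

For <><>[]q:
s: successors {t}; <>[]q there: t:F. ✗
t: successors {u}; <>[]q there: u:F. ✗
u: successors {u}; <>[]q there: u:F. ✗
— 0 worlds.
For [][][]~q:
s: successors {t}; [][]~q there: t:T. ✓
t: successors {u}; [][]~q there: u:T. ✓
u: successors {u}; [][]~q there: u:T. ✓
— 3 worlds.

0 and 3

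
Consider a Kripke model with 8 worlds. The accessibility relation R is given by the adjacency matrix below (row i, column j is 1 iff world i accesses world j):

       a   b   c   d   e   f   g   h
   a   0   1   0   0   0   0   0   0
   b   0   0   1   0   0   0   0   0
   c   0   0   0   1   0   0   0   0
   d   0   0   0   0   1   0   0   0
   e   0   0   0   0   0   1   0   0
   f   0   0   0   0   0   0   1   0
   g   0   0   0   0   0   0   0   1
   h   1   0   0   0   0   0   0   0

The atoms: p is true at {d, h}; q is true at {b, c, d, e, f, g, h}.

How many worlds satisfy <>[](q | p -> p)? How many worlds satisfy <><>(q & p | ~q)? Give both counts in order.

For <>[](q | p -> p):
a: successors {b}; [](q | p -> p) there: b:F. ✗
b: successors {c}; [](q | p -> p) there: c:T. ✓
c: successors {d}; [](q | p -> p) there: d:F. ✗
d: successors {e}; [](q | p -> p) there: e:F. ✗
e: successors {f}; [](q | p -> p) there: f:F. ✗
f: successors {g}; [](q | p -> p) there: g:T. ✓
g: successors {h}; [](q | p -> p) there: h:T. ✓
h: successors {a}; [](q | p -> p) there: a:F. ✗
— 3 worlds.
For <><>(q & p | ~q):
a: successors {b}; <>(q & p | ~q) there: b:F. ✗
b: successors {c}; <>(q & p | ~q) there: c:T. ✓
c: successors {d}; <>(q & p | ~q) there: d:F. ✗
d: successors {e}; <>(q & p | ~q) there: e:F. ✗
e: successors {f}; <>(q & p | ~q) there: f:F. ✗
f: successors {g}; <>(q & p | ~q) there: g:T. ✓
g: successors {h}; <>(q & p | ~q) there: h:T. ✓
h: successors {a}; <>(q & p | ~q) there: a:F. ✗
— 3 worlds.

3 and 3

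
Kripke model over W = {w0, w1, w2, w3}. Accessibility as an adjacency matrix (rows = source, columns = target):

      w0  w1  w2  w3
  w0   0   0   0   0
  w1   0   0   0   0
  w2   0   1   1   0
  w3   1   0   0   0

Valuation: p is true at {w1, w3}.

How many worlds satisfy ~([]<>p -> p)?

w0: []<>p -> p is F. ✓
w1: []<>p -> p is T. ✗
w2: []<>p -> p is T. ✗
w3: []<>p -> p is T. ✗
Satisfying worlds: {w0}.

1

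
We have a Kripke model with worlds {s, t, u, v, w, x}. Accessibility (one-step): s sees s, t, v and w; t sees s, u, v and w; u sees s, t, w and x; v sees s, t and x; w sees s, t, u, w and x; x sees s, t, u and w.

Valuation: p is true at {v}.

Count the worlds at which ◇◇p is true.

s: successors {s, t, v, w}; ◇p there: s:T, t:T, v:F, w:F. ✓
t: successors {s, u, v, w}; ◇p there: s:T, u:F, v:F, w:F. ✓
u: successors {s, t, w, x}; ◇p there: s:T, t:T, w:F, x:F. ✓
v: successors {s, t, x}; ◇p there: s:T, t:T, x:F. ✓
w: successors {s, t, u, w, x}; ◇p there: s:T, t:T, u:F, w:F, x:F. ✓
x: successors {s, t, u, w}; ◇p there: s:T, t:T, u:F, w:F. ✓
Satisfying worlds: {s, t, u, v, w, x}.

6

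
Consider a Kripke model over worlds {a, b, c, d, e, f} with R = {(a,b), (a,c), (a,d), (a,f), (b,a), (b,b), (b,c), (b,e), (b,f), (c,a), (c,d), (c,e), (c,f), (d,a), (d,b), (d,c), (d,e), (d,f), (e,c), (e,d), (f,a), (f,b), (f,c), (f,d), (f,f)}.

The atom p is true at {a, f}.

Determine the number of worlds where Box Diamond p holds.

a: successors {b, c, d, f}; Diamond p there: b:T, c:T, d:T, f:T. ✓
b: successors {a, b, c, e, f}; Diamond p there: a:T, b:T, c:T, e:F, f:T. ✗
c: successors {a, d, e, f}; Diamond p there: a:T, d:T, e:F, f:T. ✗
d: successors {a, b, c, e, f}; Diamond p there: a:T, b:T, c:T, e:F, f:T. ✗
e: successors {c, d}; Diamond p there: c:T, d:T. ✓
f: successors {a, b, c, d, f}; Diamond p there: a:T, b:T, c:T, d:T, f:T. ✓
Satisfying worlds: {a, e, f}.

3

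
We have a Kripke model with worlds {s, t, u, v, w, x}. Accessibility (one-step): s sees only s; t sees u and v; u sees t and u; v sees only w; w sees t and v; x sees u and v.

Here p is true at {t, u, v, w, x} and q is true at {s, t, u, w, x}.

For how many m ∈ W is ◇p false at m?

s: successors {s}; p there: s:F. ✗
t: successors {u, v}; p there: u:T, v:T. ✓
u: successors {t, u}; p there: t:T, u:T. ✓
v: successors {w}; p there: w:T. ✓
w: successors {t, v}; p there: t:T, v:T. ✓
x: successors {u, v}; p there: u:T, v:T. ✓
Satisfying worlds: {t, u, v, w, x}.
So ◇p fails at the other 1 world.

1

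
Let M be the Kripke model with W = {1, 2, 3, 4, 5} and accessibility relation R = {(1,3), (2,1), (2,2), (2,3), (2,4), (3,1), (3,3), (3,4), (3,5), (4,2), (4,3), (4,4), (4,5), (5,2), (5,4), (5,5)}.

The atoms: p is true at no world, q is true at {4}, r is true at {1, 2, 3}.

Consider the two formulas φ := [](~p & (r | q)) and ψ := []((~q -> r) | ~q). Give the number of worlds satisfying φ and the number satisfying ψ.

For [](~p & (r | q)):
1: successors {3}; ~p & (r | q) there: 3:T. ✓
2: successors {1, 2, 3, 4}; ~p & (r | q) there: 1:T, 2:T, 3:T, 4:T. ✓
3: successors {1, 3, 4, 5}; ~p & (r | q) there: 1:T, 3:T, 4:T, 5:F. ✗
4: successors {2, 3, 4, 5}; ~p & (r | q) there: 2:T, 3:T, 4:T, 5:F. ✗
5: successors {2, 4, 5}; ~p & (r | q) there: 2:T, 4:T, 5:F. ✗
— 2 worlds.
For []((~q -> r) | ~q):
1: successors {3}; (~q -> r) | ~q there: 3:T. ✓
2: successors {1, 2, 3, 4}; (~q -> r) | ~q there: 1:T, 2:T, 3:T, 4:T. ✓
3: successors {1, 3, 4, 5}; (~q -> r) | ~q there: 1:T, 3:T, 4:T, 5:T. ✓
4: successors {2, 3, 4, 5}; (~q -> r) | ~q there: 2:T, 3:T, 4:T, 5:T. ✓
5: successors {2, 4, 5}; (~q -> r) | ~q there: 2:T, 4:T, 5:T. ✓
— 5 worlds.

2 and 5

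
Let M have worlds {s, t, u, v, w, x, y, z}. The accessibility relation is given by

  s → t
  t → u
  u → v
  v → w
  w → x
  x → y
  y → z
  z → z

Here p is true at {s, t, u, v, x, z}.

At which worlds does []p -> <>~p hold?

{v, x}

s: []p is T, <>~p is F. ✗
t: []p is T, <>~p is F. ✗
u: []p is T, <>~p is F. ✗
v: []p is F, <>~p is T. ✓
w: []p is T, <>~p is F. ✗
x: []p is F, <>~p is T. ✓
y: []p is T, <>~p is F. ✗
z: []p is T, <>~p is F. ✗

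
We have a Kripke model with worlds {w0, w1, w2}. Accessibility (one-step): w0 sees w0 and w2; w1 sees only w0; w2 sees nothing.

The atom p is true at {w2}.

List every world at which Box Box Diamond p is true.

{w2}

w0: successors {w0, w2}; Box Diamond p there: w0:F, w2:T. ✗
w1: successors {w0}; Box Diamond p there: w0:F. ✗
w2: no successors, so Box Box Diamond p holds vacuously. ✓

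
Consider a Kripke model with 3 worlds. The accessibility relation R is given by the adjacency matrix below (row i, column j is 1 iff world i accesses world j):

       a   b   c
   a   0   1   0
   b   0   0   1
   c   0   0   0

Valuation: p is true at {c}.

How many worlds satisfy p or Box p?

a: p is F, Box p is F. ✗
b: p is F, Box p is T. ✓
c: p is T, Box p is T. ✓
Satisfying worlds: {b, c}.

2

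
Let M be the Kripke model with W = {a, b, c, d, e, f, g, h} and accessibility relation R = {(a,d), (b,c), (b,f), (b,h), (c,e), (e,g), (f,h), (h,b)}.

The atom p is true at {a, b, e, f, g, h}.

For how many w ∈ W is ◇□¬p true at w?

2

a: successors {d}; □¬p there: d:T. ✓
b: successors {c, f, h}; □¬p there: c:F, f:F, h:F. ✗
c: successors {e}; □¬p there: e:F. ✗
d: no successors, so ◇□¬p fails. ✗
e: successors {g}; □¬p there: g:T. ✓
f: successors {h}; □¬p there: h:F. ✗
g: no successors, so ◇□¬p fails. ✗
h: successors {b}; □¬p there: b:F. ✗
Satisfying worlds: {a, e}.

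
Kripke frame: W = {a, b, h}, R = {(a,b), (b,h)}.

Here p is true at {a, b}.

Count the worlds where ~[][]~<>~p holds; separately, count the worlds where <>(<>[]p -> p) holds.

For ~[][]~<>~p:
a: [][]~<>~p is T. ✗
b: [][]~<>~p is T. ✗
h: [][]~<>~p is T. ✗
— 0 worlds.
For <>(<>[]p -> p):
a: successors {b}; <>[]p -> p there: b:T. ✓
b: successors {h}; <>[]p -> p there: h:T. ✓
h: no successors, so <>(<>[]p -> p) fails. ✗
— 2 worlds.

0 and 2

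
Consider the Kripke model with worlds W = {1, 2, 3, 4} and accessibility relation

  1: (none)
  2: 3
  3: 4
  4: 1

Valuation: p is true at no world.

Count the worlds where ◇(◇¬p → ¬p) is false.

1

1: no successors, so ◇(◇¬p → ¬p) fails. ✗
2: successors {3}; ◇¬p → ¬p there: 3:T. ✓
3: successors {4}; ◇¬p → ¬p there: 4:T. ✓
4: successors {1}; ◇¬p → ¬p there: 1:T. ✓
Satisfying worlds: {2, 3, 4}.
So ◇(◇¬p → ¬p) fails at the other 1 world.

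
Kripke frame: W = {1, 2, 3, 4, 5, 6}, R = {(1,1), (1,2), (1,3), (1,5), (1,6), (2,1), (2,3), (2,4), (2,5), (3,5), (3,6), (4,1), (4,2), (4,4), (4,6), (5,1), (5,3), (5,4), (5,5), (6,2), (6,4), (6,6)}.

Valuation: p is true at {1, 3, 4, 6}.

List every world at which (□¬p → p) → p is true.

{1, 3, 4, 6}

1: □¬p → p is T, p is T. ✓
2: □¬p → p is T, p is F. ✗
3: □¬p → p is T, p is T. ✓
4: □¬p → p is T, p is T. ✓
5: □¬p → p is T, p is F. ✗
6: □¬p → p is T, p is T. ✓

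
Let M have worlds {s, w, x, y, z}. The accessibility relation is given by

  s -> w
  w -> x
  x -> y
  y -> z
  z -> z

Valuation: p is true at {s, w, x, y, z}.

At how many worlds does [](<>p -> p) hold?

s: successors {w}; <>p -> p there: w:T. ✓
w: successors {x}; <>p -> p there: x:T. ✓
x: successors {y}; <>p -> p there: y:T. ✓
y: successors {z}; <>p -> p there: z:T. ✓
z: successors {z}; <>p -> p there: z:T. ✓
Satisfying worlds: {s, w, x, y, z}.

5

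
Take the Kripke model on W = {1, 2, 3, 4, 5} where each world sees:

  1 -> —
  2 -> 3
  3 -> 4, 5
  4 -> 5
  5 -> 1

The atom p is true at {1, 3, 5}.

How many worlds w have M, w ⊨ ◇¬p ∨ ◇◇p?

3

1: ◇¬p is F, ◇◇p is F. ✗
2: ◇¬p is F, ◇◇p is T. ✓
3: ◇¬p is T, ◇◇p is T. ✓
4: ◇¬p is F, ◇◇p is T. ✓
5: ◇¬p is F, ◇◇p is F. ✗
Satisfying worlds: {2, 3, 4}.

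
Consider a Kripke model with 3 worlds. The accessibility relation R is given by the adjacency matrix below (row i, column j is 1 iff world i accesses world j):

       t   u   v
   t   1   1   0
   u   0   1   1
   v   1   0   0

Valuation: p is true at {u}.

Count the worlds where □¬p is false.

2

t: successors {t, u}; ¬p there: t:T, u:F. ✗
u: successors {u, v}; ¬p there: u:F, v:T. ✗
v: successors {t}; ¬p there: t:T. ✓
Satisfying worlds: {v}.
So □¬p fails at the other 2 worlds.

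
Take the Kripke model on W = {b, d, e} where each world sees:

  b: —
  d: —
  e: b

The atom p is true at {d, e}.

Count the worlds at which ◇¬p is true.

1

b: no successors, so ◇¬p fails. ✗
d: no successors, so ◇¬p fails. ✗
e: successors {b}; ¬p there: b:T. ✓
Satisfying worlds: {e}.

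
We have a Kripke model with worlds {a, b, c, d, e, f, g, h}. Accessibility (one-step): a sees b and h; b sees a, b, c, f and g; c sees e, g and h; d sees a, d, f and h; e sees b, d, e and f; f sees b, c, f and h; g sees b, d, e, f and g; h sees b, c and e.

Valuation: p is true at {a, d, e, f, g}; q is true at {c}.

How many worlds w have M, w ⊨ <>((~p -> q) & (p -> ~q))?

a: successors {b, h}; (~p -> q) & (p -> ~q) there: b:F, h:F. ✗
b: successors {a, b, c, f, g}; (~p -> q) & (p -> ~q) there: a:T, b:F, c:T, f:T, g:T. ✓
c: successors {e, g, h}; (~p -> q) & (p -> ~q) there: e:T, g:T, h:F. ✓
d: successors {a, d, f, h}; (~p -> q) & (p -> ~q) there: a:T, d:T, f:T, h:F. ✓
e: successors {b, d, e, f}; (~p -> q) & (p -> ~q) there: b:F, d:T, e:T, f:T. ✓
f: successors {b, c, f, h}; (~p -> q) & (p -> ~q) there: b:F, c:T, f:T, h:F. ✓
g: successors {b, d, e, f, g}; (~p -> q) & (p -> ~q) there: b:F, d:T, e:T, f:T, g:T. ✓
h: successors {b, c, e}; (~p -> q) & (p -> ~q) there: b:F, c:T, e:T. ✓
Satisfying worlds: {b, c, d, e, f, g, h}.

7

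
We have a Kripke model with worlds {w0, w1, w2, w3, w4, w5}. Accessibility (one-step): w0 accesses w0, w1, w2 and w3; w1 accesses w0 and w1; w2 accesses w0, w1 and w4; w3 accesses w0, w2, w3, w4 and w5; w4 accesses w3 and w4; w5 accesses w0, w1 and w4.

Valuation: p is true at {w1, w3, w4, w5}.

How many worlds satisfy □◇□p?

1

w0: successors {w0, w1, w2, w3}; ◇□p there: w0:F, w1:F, w2:T, w3:T. ✗
w1: successors {w0, w1}; ◇□p there: w0:F, w1:F. ✗
w2: successors {w0, w1, w4}; ◇□p there: w0:F, w1:F, w4:T. ✗
w3: successors {w0, w2, w3, w4, w5}; ◇□p there: w0:F, w2:T, w3:T, w4:T, w5:T. ✗
w4: successors {w3, w4}; ◇□p there: w3:T, w4:T. ✓
w5: successors {w0, w1, w4}; ◇□p there: w0:F, w1:F, w4:T. ✗
Satisfying worlds: {w4}.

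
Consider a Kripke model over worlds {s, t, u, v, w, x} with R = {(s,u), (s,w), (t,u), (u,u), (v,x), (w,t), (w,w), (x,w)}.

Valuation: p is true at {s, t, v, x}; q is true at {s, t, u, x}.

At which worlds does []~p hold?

{s, t, u, x}

s: successors {u, w}; ~p there: u:T, w:T. ✓
t: successors {u}; ~p there: u:T. ✓
u: successors {u}; ~p there: u:T. ✓
v: successors {x}; ~p there: x:F. ✗
w: successors {t, w}; ~p there: t:F, w:T. ✗
x: successors {w}; ~p there: w:T. ✓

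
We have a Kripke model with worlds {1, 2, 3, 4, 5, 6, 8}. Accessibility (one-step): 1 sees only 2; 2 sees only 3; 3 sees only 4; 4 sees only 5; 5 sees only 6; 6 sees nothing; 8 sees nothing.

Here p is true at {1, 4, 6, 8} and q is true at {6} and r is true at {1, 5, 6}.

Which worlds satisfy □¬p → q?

{3, 5, 6}

1: □¬p is T, q is F. ✗
2: □¬p is T, q is F. ✗
3: □¬p is F, q is F. ✓
4: □¬p is T, q is F. ✗
5: □¬p is F, q is F. ✓
6: □¬p is T, q is T. ✓
8: □¬p is T, q is F. ✗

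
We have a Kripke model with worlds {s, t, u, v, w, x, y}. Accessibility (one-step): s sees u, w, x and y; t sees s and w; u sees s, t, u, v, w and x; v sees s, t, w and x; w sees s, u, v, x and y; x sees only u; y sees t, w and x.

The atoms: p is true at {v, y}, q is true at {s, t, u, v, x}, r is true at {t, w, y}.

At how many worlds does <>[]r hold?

s: successors {u, w, x, y}; []r there: u:F, w:F, x:F, y:F. ✗
t: successors {s, w}; []r there: s:F, w:F. ✗
u: successors {s, t, u, v, w, x}; []r there: s:F, t:F, u:F, v:F, w:F, x:F. ✗
v: successors {s, t, w, x}; []r there: s:F, t:F, w:F, x:F. ✗
w: successors {s, u, v, x, y}; []r there: s:F, u:F, v:F, x:F, y:F. ✗
x: successors {u}; []r there: u:F. ✗
y: successors {t, w, x}; []r there: t:F, w:F, x:F. ✗
Satisfying worlds: ∅.

0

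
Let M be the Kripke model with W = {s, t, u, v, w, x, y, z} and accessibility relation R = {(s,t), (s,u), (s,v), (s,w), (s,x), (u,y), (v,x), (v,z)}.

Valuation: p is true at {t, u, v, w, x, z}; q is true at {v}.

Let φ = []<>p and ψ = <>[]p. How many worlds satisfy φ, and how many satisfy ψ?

For []<>p:
s: successors {t, u, v, w, x}; <>p there: t:F, u:F, v:T, w:F, x:F. ✗
t: no successors, so []<>p holds vacuously. ✓
u: successors {y}; <>p there: y:F. ✗
v: successors {x, z}; <>p there: x:F, z:F. ✗
w: no successors, so []<>p holds vacuously. ✓
x: no successors, so []<>p holds vacuously. ✓
y: no successors, so []<>p holds vacuously. ✓
z: no successors, so []<>p holds vacuously. ✓
— 5 worlds.
For <>[]p:
s: successors {t, u, v, w, x}; []p there: t:T, u:F, v:T, w:T, x:T. ✓
t: no successors, so <>[]p fails. ✗
u: successors {y}; []p there: y:T. ✓
v: successors {x, z}; []p there: x:T, z:T. ✓
w: no successors, so <>[]p fails. ✗
x: no successors, so <>[]p fails. ✗
y: no successors, so <>[]p fails. ✗
z: no successors, so <>[]p fails. ✗
— 3 worlds.

5 and 3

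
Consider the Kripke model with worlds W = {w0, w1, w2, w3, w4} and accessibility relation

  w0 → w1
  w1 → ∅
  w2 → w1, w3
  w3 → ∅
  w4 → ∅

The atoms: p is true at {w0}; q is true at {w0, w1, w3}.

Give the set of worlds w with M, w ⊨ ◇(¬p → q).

{w0, w2}

w0: successors {w1}; ¬p → q there: w1:T. ✓
w1: no successors, so ◇(¬p → q) fails. ✗
w2: successors {w1, w3}; ¬p → q there: w1:T, w3:T. ✓
w3: no successors, so ◇(¬p → q) fails. ✗
w4: no successors, so ◇(¬p → q) fails. ✗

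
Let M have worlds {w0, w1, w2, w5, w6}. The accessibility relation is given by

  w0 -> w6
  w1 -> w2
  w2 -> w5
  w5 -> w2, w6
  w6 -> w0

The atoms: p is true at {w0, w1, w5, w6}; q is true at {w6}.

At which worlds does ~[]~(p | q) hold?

{w0, w2, w5, w6}

w0: []~(p | q) is F. ✓
w1: []~(p | q) is T. ✗
w2: []~(p | q) is F. ✓
w5: []~(p | q) is F. ✓
w6: []~(p | q) is F. ✓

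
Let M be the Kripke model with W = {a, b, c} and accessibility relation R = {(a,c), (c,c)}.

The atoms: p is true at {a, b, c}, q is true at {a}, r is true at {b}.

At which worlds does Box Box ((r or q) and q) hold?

a: successors {c}; Box ((r or q) and q) there: c:F. ✗
b: no successors, so Box Box ((r or q) and q) holds vacuously. ✓
c: successors {c}; Box ((r or q) and q) there: c:F. ✗

{b}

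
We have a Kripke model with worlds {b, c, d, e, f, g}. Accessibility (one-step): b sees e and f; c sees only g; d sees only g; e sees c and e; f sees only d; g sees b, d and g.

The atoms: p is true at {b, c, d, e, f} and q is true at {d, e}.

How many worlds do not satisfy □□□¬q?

b: successors {e, f}; □□¬q there: e:F, f:T. ✗
c: successors {g}; □□¬q there: g:F. ✗
d: successors {g}; □□¬q there: g:F. ✗
e: successors {c, e}; □□¬q there: c:F, e:F. ✗
f: successors {d}; □□¬q there: d:F. ✗
g: successors {b, d, g}; □□¬q there: b:F, d:F, g:F. ✗
Satisfying worlds: ∅.
So □□□¬q fails at the other 6 worlds.

6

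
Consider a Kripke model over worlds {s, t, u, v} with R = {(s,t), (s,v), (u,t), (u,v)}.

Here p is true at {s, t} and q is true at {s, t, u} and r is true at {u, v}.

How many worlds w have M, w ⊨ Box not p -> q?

3

s: Box not p is F, q is T. ✓
t: Box not p is T, q is T. ✓
u: Box not p is F, q is T. ✓
v: Box not p is T, q is F. ✗
Satisfying worlds: {s, t, u}.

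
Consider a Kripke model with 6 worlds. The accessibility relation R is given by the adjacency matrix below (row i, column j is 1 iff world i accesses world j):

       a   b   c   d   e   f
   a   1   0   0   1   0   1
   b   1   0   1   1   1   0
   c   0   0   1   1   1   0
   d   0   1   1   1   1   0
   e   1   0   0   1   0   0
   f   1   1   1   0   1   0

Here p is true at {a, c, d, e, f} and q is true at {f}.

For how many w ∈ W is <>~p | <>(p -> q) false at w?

3

a: <>~p is F, <>(p -> q) is T. ✓
b: <>~p is F, <>(p -> q) is F. ✗
c: <>~p is F, <>(p -> q) is F. ✗
d: <>~p is T, <>(p -> q) is T. ✓
e: <>~p is F, <>(p -> q) is F. ✗
f: <>~p is T, <>(p -> q) is T. ✓
Satisfying worlds: {a, d, f}.
So <>~p | <>(p -> q) fails at the other 3 worlds.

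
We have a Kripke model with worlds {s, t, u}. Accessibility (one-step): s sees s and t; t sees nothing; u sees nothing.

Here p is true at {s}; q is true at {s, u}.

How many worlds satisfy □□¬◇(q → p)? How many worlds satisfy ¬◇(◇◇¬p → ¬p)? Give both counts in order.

2 and 2

For □□¬◇(q → p):
s: successors {s, t}; □¬◇(q → p) there: s:F, t:T. ✗
t: no successors, so □□¬◇(q → p) holds vacuously. ✓
u: no successors, so □□¬◇(q → p) holds vacuously. ✓
— 2 worlds.
For ¬◇(◇◇¬p → ¬p):
s: ◇(◇◇¬p → ¬p) is T. ✗
t: ◇(◇◇¬p → ¬p) is F. ✓
u: ◇(◇◇¬p → ¬p) is F. ✓
— 2 worlds.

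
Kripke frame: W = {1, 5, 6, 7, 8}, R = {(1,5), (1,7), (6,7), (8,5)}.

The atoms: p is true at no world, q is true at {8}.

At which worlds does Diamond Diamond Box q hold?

1: successors {5, 7}; Diamond Box q there: 5:F, 7:F. ✗
5: no successors, so Diamond Diamond Box q fails. ✗
6: successors {7}; Diamond Box q there: 7:F. ✗
7: no successors, so Diamond Diamond Box q fails. ✗
8: successors {5}; Diamond Box q there: 5:F. ✗

∅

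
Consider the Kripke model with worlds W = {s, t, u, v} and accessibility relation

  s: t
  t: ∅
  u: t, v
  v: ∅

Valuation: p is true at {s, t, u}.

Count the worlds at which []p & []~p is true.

s: []p is T, []~p is F. ✗
t: []p is T, []~p is T. ✓
u: []p is F, []~p is F. ✗
v: []p is T, []~p is T. ✓
Satisfying worlds: {t, v}.

2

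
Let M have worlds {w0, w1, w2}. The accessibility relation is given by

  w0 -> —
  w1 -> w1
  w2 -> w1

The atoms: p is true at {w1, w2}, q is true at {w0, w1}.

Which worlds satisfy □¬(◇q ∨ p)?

{w0}

w0: no successors, so □¬(◇q ∨ p) holds vacuously. ✓
w1: successors {w1}; ¬(◇q ∨ p) there: w1:F. ✗
w2: successors {w1}; ¬(◇q ∨ p) there: w1:F. ✗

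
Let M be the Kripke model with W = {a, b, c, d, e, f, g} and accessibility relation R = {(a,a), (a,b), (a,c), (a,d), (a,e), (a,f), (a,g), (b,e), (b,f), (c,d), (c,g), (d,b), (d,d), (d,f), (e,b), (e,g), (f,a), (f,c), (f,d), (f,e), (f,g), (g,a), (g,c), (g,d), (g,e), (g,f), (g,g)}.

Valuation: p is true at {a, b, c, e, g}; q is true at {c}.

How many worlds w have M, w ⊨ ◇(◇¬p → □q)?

4

a: successors {a, b, c, d, e, f, g}; ◇¬p → □q there: a:F, b:F, c:F, d:F, e:T, f:F, g:F. ✓
b: successors {e, f}; ◇¬p → □q there: e:T, f:F. ✓
c: successors {d, g}; ◇¬p → □q there: d:F, g:F. ✗
d: successors {b, d, f}; ◇¬p → □q there: b:F, d:F, f:F. ✗
e: successors {b, g}; ◇¬p → □q there: b:F, g:F. ✗
f: successors {a, c, d, e, g}; ◇¬p → □q there: a:F, c:F, d:F, e:T, g:F. ✓
g: successors {a, c, d, e, f, g}; ◇¬p → □q there: a:F, c:F, d:F, e:T, f:F, g:F. ✓
Satisfying worlds: {a, b, f, g}.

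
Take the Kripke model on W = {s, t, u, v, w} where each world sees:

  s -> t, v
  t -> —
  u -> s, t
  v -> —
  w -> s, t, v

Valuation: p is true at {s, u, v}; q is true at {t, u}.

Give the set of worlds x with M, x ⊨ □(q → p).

{t, v}

s: successors {t, v}; q → p there: t:F, v:T. ✗
t: no successors, so □(q → p) holds vacuously. ✓
u: successors {s, t}; q → p there: s:T, t:F. ✗
v: no successors, so □(q → p) holds vacuously. ✓
w: successors {s, t, v}; q → p there: s:T, t:F, v:T. ✗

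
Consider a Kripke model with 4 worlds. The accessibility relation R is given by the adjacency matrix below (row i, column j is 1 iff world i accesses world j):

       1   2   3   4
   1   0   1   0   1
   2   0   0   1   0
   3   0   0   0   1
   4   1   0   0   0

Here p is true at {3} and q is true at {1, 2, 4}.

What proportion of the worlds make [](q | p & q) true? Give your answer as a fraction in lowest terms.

3/4

1: successors {2, 4}; q | p & q there: 2:T, 4:T. ✓
2: successors {3}; q | p & q there: 3:F. ✗
3: successors {4}; q | p & q there: 4:T. ✓
4: successors {1}; q | p & q there: 1:T. ✓
That's 3 of 4 worlds, so 3/4.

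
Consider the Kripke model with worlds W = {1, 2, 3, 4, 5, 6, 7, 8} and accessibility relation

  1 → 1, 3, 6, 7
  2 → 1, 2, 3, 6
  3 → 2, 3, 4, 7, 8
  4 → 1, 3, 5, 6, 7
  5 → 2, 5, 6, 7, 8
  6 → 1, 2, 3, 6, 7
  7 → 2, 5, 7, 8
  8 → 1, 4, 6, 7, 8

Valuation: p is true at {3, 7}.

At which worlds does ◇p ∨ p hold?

1: ◇p is T, p is F. ✓
2: ◇p is T, p is F. ✓
3: ◇p is T, p is T. ✓
4: ◇p is T, p is F. ✓
5: ◇p is T, p is F. ✓
6: ◇p is T, p is F. ✓
7: ◇p is T, p is T. ✓
8: ◇p is T, p is F. ✓

{1, 2, 3, 4, 5, 6, 7, 8}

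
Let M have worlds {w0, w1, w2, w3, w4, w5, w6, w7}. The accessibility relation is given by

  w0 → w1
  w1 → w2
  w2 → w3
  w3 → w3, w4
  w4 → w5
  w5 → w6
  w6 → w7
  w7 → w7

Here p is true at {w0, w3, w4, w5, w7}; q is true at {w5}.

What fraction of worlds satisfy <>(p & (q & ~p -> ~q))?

5/8

w0: successors {w1}; p & (q & ~p -> ~q) there: w1:F. ✗
w1: successors {w2}; p & (q & ~p -> ~q) there: w2:F. ✗
w2: successors {w3}; p & (q & ~p -> ~q) there: w3:T. ✓
w3: successors {w3, w4}; p & (q & ~p -> ~q) there: w3:T, w4:T. ✓
w4: successors {w5}; p & (q & ~p -> ~q) there: w5:T. ✓
w5: successors {w6}; p & (q & ~p -> ~q) there: w6:F. ✗
w6: successors {w7}; p & (q & ~p -> ~q) there: w7:T. ✓
w7: successors {w7}; p & (q & ~p -> ~q) there: w7:T. ✓
That's 5 of 8 worlds, so 5/8.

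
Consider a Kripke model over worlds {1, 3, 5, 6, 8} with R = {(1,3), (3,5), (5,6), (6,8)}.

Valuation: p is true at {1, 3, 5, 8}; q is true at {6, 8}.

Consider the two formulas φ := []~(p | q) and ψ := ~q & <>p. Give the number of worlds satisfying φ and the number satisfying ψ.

For []~(p | q):
1: successors {3}; ~(p | q) there: 3:F. ✗
3: successors {5}; ~(p | q) there: 5:F. ✗
5: successors {6}; ~(p | q) there: 6:F. ✗
6: successors {8}; ~(p | q) there: 8:F. ✗
8: no successors, so []~(p | q) holds vacuously. ✓
— 1 world.
For ~q & <>p:
1: ~q is T, <>p is T. ✓
3: ~q is T, <>p is T. ✓
5: ~q is T, <>p is F. ✗
6: ~q is F, <>p is T. ✗
8: ~q is F, <>p is F. ✗
— 2 worlds.

1 and 2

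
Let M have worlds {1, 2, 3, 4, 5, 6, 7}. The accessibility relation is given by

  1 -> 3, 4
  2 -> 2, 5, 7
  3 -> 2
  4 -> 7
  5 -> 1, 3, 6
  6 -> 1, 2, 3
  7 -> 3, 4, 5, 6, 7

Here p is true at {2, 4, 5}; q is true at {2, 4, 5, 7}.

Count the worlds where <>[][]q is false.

1: successors {3, 4}; [][]q there: 3:T, 4:F. ✓
2: successors {2, 5, 7}; [][]q there: 2:F, 5:F, 7:F. ✗
3: successors {2}; [][]q there: 2:F. ✗
4: successors {7}; [][]q there: 7:F. ✗
5: successors {1, 3, 6}; [][]q there: 1:T, 3:T, 6:F. ✓
6: successors {1, 2, 3}; [][]q there: 1:T, 2:F, 3:T. ✓
7: successors {3, 4, 5, 6, 7}; [][]q there: 3:T, 4:F, 5:F, 6:F, 7:F. ✓
Satisfying worlds: {1, 5, 6, 7}.
So <>[][]q fails at the other 3 worlds.

3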